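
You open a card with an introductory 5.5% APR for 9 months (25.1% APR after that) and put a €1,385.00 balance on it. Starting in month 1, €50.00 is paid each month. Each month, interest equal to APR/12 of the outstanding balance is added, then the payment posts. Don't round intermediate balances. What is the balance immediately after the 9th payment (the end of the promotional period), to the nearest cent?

Promo months 1–9 at r₀ = 5.5%/12 = 0.00458333; months 10+ at r₁ = 25.1%/12 = 0.0209167.
After month 9: iterate B ← B·(1+r₀) − €50.00 for 9 months → €984.85.

€984.85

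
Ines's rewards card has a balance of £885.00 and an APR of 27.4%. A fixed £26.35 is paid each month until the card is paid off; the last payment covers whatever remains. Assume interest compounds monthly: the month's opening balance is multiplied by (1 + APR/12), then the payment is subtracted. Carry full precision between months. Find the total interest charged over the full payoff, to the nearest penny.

£814.71

Monthly rate r = 27.4%/12 = 2.28333% = 0.0228333.
Payoff takes n = ⌈−ln(1 − rB₀/P)/ln(1+r)⌉ = ⌈64.502⌉ = 65 payments; the last is £13.31.
Total paid = 64·£26.35 + £13.31 = £1,699.71.
Total interest = total paid − principal = £1,699.71 − £885.00 = £814.71.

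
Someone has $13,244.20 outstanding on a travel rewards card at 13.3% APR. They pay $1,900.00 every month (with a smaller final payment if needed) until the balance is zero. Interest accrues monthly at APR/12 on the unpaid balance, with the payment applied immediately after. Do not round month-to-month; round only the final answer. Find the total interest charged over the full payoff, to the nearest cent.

Monthly rate r = 13.3%/12 = 1.10833% = 0.0110833.
Payoff takes n = ⌈−ln(1 − rB₀/P)/ln(1+r)⌉ = ⌈7.295⌉ = 8 payments; the last is $562.21.
Total paid = 7·$1,900.00 + $562.21 = $13,862.21.
Total interest = total paid − principal = $13,862.21 − $13,244.20 = $618.01.

$618.01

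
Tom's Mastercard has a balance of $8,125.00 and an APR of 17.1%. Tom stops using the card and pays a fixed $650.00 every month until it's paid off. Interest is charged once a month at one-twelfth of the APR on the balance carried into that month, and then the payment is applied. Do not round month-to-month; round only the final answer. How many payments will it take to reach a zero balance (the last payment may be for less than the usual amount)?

Monthly rate r = 17.1%/12 = 1.425% = 0.01425.
Recurrence: B ← B·(1+r) − $650.00.
Month 1: interest $115.78; balance after payment $7,590.78.
Month 2: interest $108.17; balance after payment $7,048.95.
Closed form: n = −ln(1 − rB₀/P)/ln(1+r) = −ln(0.82188)/ln(1.01425) ≈ 13.864, so the balance reaches zero during payment 14.

14 months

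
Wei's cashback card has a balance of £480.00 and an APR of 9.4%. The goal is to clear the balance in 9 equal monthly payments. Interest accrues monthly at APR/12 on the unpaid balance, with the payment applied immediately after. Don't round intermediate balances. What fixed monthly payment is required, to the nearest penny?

£55.44

Monthly rate r = 9.4%/12 = 0.783333% = 0.00783333.
Level-payment amortization: P = B₀·r / (1 − (1+r)^(−n)) = 480.00·0.00783333 / (1 − 1.00783^(−9)).
Denominator 1 − (1+r)^(−9) = 0.0678162327.
P = 3.76 / 0.0678162327 ≈ 55.44.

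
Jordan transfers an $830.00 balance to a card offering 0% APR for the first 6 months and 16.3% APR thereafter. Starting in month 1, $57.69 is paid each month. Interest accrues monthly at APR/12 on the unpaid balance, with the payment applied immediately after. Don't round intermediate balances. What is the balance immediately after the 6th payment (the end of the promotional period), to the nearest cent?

$483.86

Promo months 1–6 at r₀ = 0%/12 = 0; months 7+ at r₁ = 16.3%/12 = 0.0135833.
After month 6 (no interest yet): B = $830.00 − 6·$57.69 = $483.86.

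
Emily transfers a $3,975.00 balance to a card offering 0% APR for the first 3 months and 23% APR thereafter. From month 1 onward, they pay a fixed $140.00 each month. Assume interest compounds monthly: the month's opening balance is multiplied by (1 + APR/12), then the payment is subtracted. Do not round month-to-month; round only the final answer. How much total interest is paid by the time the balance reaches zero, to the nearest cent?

Promo months 1–3 at r₀ = 0%/12 = 0; months 4+ at r₁ = 23%/12 = 0.0191667.
After month 3 (no interest yet): B = $3,975.00 − 3·$140.00 = $3,555.00.
Then at r₁ with $140.00/mo: n₂ = −ln(1 − r₁·B/P)/ln(1+r₁) ≈ 35.13 → 36 more payments.
Total paid = 38·$140.00 + $17.86 = $5,337.86; interest = $5,337.86 − $3,975.00 = $1,362.86.

$1,362.86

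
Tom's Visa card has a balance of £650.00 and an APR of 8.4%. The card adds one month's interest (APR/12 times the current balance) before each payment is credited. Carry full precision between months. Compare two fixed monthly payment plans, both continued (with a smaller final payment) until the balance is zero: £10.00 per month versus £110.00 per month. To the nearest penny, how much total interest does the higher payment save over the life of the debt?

Monthly rate r = 8.4%/12 = 0.7% = 0.007.
At £10.00/mo: n = ⌈−ln(1 − rB₀/P)/ln(1+r)⌉ = 88 payments (last £0.13); total interest = total paid − £650.00 = £220.13.
At £110.00/mo: 7 payments (last £6.17); total interest £16.17.
Interest saved = £220.13 − £16.17 = £203.96.

£203.96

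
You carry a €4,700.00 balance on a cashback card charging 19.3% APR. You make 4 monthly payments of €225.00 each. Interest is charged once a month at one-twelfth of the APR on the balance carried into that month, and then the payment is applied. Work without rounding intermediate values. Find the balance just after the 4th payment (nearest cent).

Monthly rate r = 19.3%/12 = 1.60833% = 0.0160833.
Each month: B ← B·(1+r) − €225.00.
Month 1: interest €75.59; balance after payment €4,550.59.
Month 2: interest €73.19; balance after payment €4,398.78.
Month 3: interest €70.75; balance after payment €4,244.53.
Month 4: interest €68.27; balance after payment €4,087.79.

€4,087.79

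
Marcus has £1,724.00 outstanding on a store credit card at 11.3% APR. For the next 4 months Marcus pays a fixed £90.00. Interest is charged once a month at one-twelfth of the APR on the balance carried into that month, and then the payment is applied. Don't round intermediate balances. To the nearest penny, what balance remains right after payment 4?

Monthly rate r = 11.3%/12 = 0.941667% = 0.00941667.
Each month: B ← B·(1+r) − £90.00.
Month 1: interest £16.23; balance after payment £1,650.23.
Month 2: interest £15.54; balance after payment £1,575.77.
Month 3: interest £14.84; balance after payment £1,500.61.
Month 4: interest £14.13; balance after payment £1,424.74.

£1,424.74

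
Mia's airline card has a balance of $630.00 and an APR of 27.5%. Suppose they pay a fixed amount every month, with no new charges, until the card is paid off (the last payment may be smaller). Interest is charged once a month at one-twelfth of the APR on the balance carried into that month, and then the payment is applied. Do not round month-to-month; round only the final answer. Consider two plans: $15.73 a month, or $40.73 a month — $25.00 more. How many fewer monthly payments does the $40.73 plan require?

Monthly rate r = 27.5%/12 = 2.29167% = 0.0229167.
At $15.73/mo: n = ⌈−ln(1 − rB₀/P)/ln(1+r)⌉ = 111 payments (last $4.62); total interest = total paid − $630.00 = $1,104.92.
At $40.73/mo: 20 payments (last $13.00); total interest $156.87.
Payments saved = 111 − 20 = 91.

91 fewer payments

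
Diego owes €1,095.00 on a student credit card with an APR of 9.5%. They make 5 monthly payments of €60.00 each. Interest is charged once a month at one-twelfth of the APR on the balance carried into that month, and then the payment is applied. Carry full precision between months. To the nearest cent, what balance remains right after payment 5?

€834.25

Monthly rate r = 9.5%/12 = 0.791667% = 0.00791667.
Each month: B ← B·(1+r) − €60.00.
Month 1: interest €8.67; balance after payment €1,043.67.
Month 2: interest €8.26; balance after payment €991.93.
Month 3: interest €7.85; balance after payment €939.78.
Month 4: interest €7.44; balance after payment €887.22.
Month 5: interest €7.02; balance after payment €834.25.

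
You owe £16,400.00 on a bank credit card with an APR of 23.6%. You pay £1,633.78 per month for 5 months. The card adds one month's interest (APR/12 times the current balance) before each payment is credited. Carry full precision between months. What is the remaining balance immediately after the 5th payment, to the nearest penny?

Monthly rate r = 23.6%/12 = 1.96667% = 0.0196667.
Each month: B ← B·(1+r) − £1,633.78.
Month 1: interest £322.53; balance after payment £15,088.75.
Month 2: interest £296.75; balance after payment £13,751.72.
Month 3: interest £270.45; balance after payment £12,388.39.
Month 4: interest £243.64; balance after payment £10,998.25.
Month 5: interest £216.30; balance after payment £9,580.77.

£9,580.77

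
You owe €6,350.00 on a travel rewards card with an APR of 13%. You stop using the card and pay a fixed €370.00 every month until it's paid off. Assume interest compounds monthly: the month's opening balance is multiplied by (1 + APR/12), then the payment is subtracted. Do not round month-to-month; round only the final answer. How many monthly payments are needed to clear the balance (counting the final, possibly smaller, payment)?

Monthly rate r = 13%/12 = 1.08333% = 0.0108333.
Recurrence: B ← B·(1+r) − €370.00.
Month 1: interest €68.79; balance after payment €6,048.79.
Month 2: interest €65.53; balance after payment €5,744.32.
Closed form: n = −ln(1 − rB₀/P)/ln(1+r) = −ln(0.81408)/ln(1.01083) ≈ 19.090, so the balance reaches zero during payment 20.

20 months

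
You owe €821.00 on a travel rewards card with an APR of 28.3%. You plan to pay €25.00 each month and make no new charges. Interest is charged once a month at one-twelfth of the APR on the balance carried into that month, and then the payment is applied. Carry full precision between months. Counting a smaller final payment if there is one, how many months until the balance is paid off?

64 months

Monthly rate r = 28.3%/12 = 2.35833% = 0.0235833.
Recurrence: B ← B·(1+r) − €25.00.
Month 1: interest €19.36; balance after payment €815.36.
Month 2: interest €19.23; balance after payment €809.59.
Closed form: n = −ln(1 − rB₀/P)/ln(1+r) = −ln(0.22552)/ln(1.02358) ≈ 63.894, so the balance reaches zero during payment 64.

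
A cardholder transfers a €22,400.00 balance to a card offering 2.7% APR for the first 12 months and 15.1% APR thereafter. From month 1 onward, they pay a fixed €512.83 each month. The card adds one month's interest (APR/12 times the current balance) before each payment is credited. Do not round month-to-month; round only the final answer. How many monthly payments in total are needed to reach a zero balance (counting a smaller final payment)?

55 payments

Promo months 1–12 at r₀ = 2.7%/12 = 0.00225; months 13+ at r₁ = 15.1%/12 = 0.0125833.
After month 12: iterate B ← B·(1+r₀) − €512.83 for 12 months → €16,781.65.
Then at r₁ with €512.83/mo: n₂ = −ln(1 − r₁·B/P)/ln(1+r₁) ≈ 42.43 → 43 more payments.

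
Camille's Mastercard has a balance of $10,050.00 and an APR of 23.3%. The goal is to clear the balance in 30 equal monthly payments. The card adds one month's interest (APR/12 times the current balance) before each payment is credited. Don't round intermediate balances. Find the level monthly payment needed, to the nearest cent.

$445.14

Monthly rate r = 23.3%/12 = 1.94167% = 0.0194167.
Level-payment amortization: P = B₀·r / (1 − (1+r)^(−n)) = 10050.00·0.0194167 / (1 − 1.01942^(−30)).
Denominator 1 − (1+r)^(−30) = 0.43837283.
P = 195.138 / 0.43837283 ≈ 445.14.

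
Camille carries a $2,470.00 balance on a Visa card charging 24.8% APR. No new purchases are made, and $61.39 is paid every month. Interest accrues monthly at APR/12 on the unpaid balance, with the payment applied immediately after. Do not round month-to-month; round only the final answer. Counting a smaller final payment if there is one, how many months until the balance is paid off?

Monthly rate r = 24.8%/12 = 2.06667% = 0.0206667.
Recurrence: B ← B·(1+r) − $61.39.
Month 1: interest $51.05; balance after payment $2,459.66.
Month 2: interest $50.83; balance after payment $2,449.10.
Closed form: n = −ln(1 − rB₀/P)/ln(1+r) = −ln(0.16849)/ln(1.02067) ≈ 87.060, so the balance reaches zero during payment 88.

88 payments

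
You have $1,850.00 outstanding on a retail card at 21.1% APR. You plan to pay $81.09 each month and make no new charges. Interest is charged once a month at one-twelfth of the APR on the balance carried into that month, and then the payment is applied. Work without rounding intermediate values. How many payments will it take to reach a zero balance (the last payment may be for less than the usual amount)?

30 months

Monthly rate r = 21.1%/12 = 1.75833% = 0.0175833.
Recurrence: B ← B·(1+r) − $81.09.
Month 1: interest $32.53; balance after payment $1,801.44.
Month 2: interest $31.68; balance after payment $1,752.02.
Closed form: n = −ln(1 − rB₀/P)/ln(1+r) = −ln(0.59885)/ln(1.01758) ≈ 29.416, so the balance reaches zero during payment 30.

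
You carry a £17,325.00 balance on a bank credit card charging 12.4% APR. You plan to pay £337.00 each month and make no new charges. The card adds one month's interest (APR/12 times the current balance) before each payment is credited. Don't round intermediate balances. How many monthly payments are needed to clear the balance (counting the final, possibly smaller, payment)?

Monthly rate r = 12.4%/12 = 1.03333% = 0.0103333.
Recurrence: B ← B·(1+r) − £337.00.
Month 1: interest £179.03; balance after payment £17,167.03.
Month 2: interest £177.39; balance after payment £17,007.42.
Closed form: n = −ln(1 − rB₀/P)/ln(1+r) = −ln(0.46877)/ln(1.01033) ≈ 73.699, so the balance reaches zero during payment 74.

74 months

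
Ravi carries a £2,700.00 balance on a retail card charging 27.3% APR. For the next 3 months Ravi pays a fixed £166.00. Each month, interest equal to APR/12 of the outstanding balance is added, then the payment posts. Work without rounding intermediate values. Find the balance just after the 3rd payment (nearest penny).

Monthly rate r = 27.3%/12 = 2.275% = 0.02275.
Each month: B ← B·(1+r) − £166.00.
Month 1: interest £61.42; balance after payment £2,595.43.
Month 2: interest £59.05; balance after payment £2,488.47.
Month 3: interest £56.61; balance after payment £2,379.08.

£2,379.08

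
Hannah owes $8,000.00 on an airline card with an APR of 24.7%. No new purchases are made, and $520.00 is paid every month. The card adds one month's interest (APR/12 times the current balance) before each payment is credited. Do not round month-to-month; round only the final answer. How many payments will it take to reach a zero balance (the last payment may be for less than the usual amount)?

19 payments

Monthly rate r = 24.7%/12 = 2.05833% = 0.0205833.
Recurrence: B ← B·(1+r) − $520.00.
Month 1: interest $164.67; balance after payment $7,644.67.
Month 2: interest $157.35; balance after payment $7,282.02.
Closed form: n = −ln(1 − rB₀/P)/ln(1+r) = −ln(0.68333)/ln(1.02058) ≈ 18.689, so the balance reaches zero during payment 19.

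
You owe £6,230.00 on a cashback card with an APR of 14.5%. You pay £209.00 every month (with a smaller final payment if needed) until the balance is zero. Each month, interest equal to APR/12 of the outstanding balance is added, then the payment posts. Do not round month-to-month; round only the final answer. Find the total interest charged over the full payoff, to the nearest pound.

Monthly rate r = 14.5%/12 = 1.20833% = 0.0120833.
Payoff takes n = ⌈−ln(1 − rB₀/P)/ln(1+r)⌉ = ⌈37.181⌉ = 38 payments; the last is £38.05.
Total paid = 37·£209.00 + £38.05 = £7,771.05.
Total interest = total paid − principal = £7,771.05 − £6,230.00 = £1,541.05.

£1,541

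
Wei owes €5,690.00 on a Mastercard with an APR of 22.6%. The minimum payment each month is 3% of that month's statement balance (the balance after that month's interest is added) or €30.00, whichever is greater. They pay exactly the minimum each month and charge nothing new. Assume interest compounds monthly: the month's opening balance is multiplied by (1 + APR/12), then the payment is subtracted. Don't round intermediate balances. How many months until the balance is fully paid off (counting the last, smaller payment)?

201 months

Monthly rate r = 22.6%/12 = 1.88333% = 0.0188333.
While 3% of the post-interest balance exceeds €30.00, each month B ← (B·(1+r))·(1 − 0.03), i.e. B shrinks by the factor (1+r)·0.97 = 0.98827.
This holds for months 1–149. Entering month 150 the balance is €980.55; 3% of the post-interest balance is now below €30.00, so the flat €30.00 minimum applies from here.
From month 150 a fixed €30.00 at rate r clears €980.55 in 52 more payments. Total: 149 + 52 = 201 months.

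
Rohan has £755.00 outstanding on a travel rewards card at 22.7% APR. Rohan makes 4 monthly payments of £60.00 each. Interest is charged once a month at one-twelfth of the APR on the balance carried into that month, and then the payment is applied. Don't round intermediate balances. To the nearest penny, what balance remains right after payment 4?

Monthly rate r = 22.7%/12 = 1.89167% = 0.0189167.
Each month: B ← B·(1+r) − £60.00.
Month 1: interest £14.28; balance after payment £709.28.
Month 2: interest £13.42; balance after payment £662.70.
Month 3: interest £12.54; balance after payment £615.24.
Month 4: interest £11.64; balance after payment £566.87.

£566.87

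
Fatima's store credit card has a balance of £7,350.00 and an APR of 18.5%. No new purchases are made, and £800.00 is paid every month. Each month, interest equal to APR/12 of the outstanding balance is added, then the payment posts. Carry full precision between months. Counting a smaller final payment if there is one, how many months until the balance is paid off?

Monthly rate r = 18.5%/12 = 1.54167% = 0.0154167.
Recurrence: B ← B·(1+r) − £800.00.
Month 1: interest £113.31; balance after payment £6,663.31.
Month 2: interest £102.73; balance after payment £5,966.04.
Closed form: n = −ln(1 − rB₀/P)/ln(1+r) = −ln(0.85836)/ln(1.01542) ≈ 9.983, so the balance reaches zero during payment 10.

10 months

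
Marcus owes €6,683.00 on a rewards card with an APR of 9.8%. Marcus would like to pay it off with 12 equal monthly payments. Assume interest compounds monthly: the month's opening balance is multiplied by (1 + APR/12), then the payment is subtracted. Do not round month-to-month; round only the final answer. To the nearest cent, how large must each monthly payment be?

€586.92

Monthly rate r = 9.8%/12 = 0.816667% = 0.00816667.
Level-payment amortization: P = B₀·r / (1 − (1+r)^(−n)) = 6683.00·0.00816667 / (1 − 1.00817^(−12)).
Denominator 1 − (1+r)^(−12) = 0.092990177.
P = 54.5778 / 0.092990177 ≈ 586.92.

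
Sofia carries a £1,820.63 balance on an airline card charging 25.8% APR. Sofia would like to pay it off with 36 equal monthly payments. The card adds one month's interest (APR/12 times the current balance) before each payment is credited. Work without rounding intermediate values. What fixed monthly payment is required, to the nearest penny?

Monthly rate r = 25.8%/12 = 2.15% = 0.0215.
Level-payment amortization: P = B₀·r / (1 − (1+r)^(−n)) = 1820.63·0.0215 / (1 − 1.0215^(−36)).
Denominator 1 − (1+r)^(−36) = 0.535036732.
P = 39.1435 / 0.535036732 ≈ 73.16.

£73.16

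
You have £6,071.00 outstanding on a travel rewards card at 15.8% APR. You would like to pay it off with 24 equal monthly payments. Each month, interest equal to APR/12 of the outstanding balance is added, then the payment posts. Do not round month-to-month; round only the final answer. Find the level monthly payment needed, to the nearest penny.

Monthly rate r = 15.8%/12 = 1.31667% = 0.0131667.
Level-payment amortization: P = B₀·r / (1 − (1+r)^(−n)) = 6071.00·0.0131667 / (1 − 1.01317^(−24)).
Denominator 1 − (1+r)^(−24) = 0.269435495.
P = 79.9348 / 0.269435495 ≈ 296.68.

£296.68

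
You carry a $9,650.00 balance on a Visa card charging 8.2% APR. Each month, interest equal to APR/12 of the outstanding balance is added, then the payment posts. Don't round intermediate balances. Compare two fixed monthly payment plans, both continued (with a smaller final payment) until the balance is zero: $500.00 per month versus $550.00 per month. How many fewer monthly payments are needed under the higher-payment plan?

Monthly rate r = 8.2%/12 = 0.683333% = 0.00683333.
At $500.00/mo: n = ⌈−ln(1 − rB₀/P)/ln(1+r)⌉ = 21 payments (last $384.10); total interest = total paid − $9,650.00 = $734.10.
At $550.00/mo: 19 payments (last $414.76); total interest $664.76.
Payments saved = 21 − 19 = 2.

2 fewer payments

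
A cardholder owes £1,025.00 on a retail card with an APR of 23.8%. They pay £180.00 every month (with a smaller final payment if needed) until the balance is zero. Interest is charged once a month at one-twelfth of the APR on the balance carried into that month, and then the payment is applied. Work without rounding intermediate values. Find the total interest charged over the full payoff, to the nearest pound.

Monthly rate r = 23.8%/12 = 1.98333% = 0.0198333.
Payoff takes n = ⌈−ln(1 − rB₀/P)/ln(1+r)⌉ = ⌈6.102⌉ = 7 payments; the last is £18.56.
Total paid = 6·£180.00 + £18.56 = £1,098.56.
Total interest = total paid − principal = £1,098.56 − £1,025.00 = £73.56.

£74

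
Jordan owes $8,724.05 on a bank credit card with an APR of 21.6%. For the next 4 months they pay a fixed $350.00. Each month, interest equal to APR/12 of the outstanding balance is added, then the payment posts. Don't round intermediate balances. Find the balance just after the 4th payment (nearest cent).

$7,931.09

Monthly rate r = 21.6%/12 = 1.8% = 0.018.
Each month: B ← B·(1+r) − $350.00.
Month 1: interest $157.03; balance after payment $8,531.08.
Month 2: interest $153.56; balance after payment $8,334.64.
Month 3: interest $150.02; balance after payment $8,134.67.
Month 4: interest $146.42; balance after payment $7,931.09.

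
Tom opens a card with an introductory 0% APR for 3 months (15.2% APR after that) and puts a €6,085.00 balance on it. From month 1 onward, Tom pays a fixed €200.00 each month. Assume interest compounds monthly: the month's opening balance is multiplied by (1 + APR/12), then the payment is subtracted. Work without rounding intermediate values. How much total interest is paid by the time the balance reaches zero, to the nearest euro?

Promo months 1–3 at r₀ = 0%/12 = 0; months 4+ at r₁ = 15.2%/12 = 0.0126667.
After month 3 (no interest yet): B = €6,085.00 − 3·€200.00 = €5,485.00.
Then at r₁ with €200.00/mo: n₂ = −ln(1 − r₁·B/P)/ln(1+r₁) ≈ 33.90 → 34 more payments.
Total paid = 36·€200.00 + €181.10 = €7,381.10; interest = €7,381.10 − €6,085.00 = €1,296.10.

€1,296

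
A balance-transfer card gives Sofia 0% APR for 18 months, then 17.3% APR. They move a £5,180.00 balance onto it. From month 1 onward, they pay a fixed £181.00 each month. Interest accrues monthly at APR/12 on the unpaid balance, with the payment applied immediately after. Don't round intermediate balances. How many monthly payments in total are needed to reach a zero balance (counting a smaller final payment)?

Promo months 1–18 at r₀ = 0%/12 = 0; months 19+ at r₁ = 17.3%/12 = 0.0144167.
After month 18 (no interest yet): B = £5,180.00 − 18·£181.00 = £1,922.00.
Then at r₁ with £181.00/mo: n₂ = −ln(1 − r₁·B/P)/ln(1+r₁) ≈ 11.61 → 12 more payments.

30 payments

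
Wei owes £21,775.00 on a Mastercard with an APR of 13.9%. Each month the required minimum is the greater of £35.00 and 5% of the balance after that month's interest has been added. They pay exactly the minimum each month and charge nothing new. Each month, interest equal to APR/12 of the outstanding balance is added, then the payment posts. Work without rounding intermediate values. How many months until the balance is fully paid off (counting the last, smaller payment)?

Monthly rate r = 13.9%/12 = 1.15833% = 0.0115833.
While 5% of the post-interest balance exceeds £35.00, each month B ← (B·(1+r))·(1 − 0.05), i.e. B shrinks by the factor (1+r)·0.95 = 0.961.
This holds for months 1–87. Entering month 88 the balance is £684.00; 5% of the post-interest balance is now below £35.00, so the flat £35.00 minimum applies from here.
From month 88 a fixed £35.00 at rate r clears £684.00 in 23 more payments. Total: 87 + 23 = 110 months.

110 months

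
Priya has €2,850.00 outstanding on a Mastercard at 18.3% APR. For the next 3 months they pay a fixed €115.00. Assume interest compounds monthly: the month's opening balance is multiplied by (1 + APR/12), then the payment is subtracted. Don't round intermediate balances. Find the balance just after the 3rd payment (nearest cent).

€2,632.10

Monthly rate r = 18.3%/12 = 1.525% = 0.01525.
Each month: B ← B·(1+r) − €115.00.
Month 1: interest €43.46; balance after payment €2,778.46.
Month 2: interest €42.37; balance after payment €2,705.83.
Month 3: interest €41.26; balance after payment €2,632.10.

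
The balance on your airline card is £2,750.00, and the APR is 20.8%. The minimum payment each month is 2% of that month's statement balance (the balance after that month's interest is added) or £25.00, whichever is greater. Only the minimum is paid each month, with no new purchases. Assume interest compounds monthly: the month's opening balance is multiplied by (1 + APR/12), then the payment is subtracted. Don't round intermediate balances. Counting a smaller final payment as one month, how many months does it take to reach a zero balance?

379 months

Monthly rate r = 20.8%/12 = 1.73333% = 0.0173333.
While 2% of the post-interest balance exceeds £25.00, each month B ← (B·(1+r))·(1 − 0.02), i.e. B shrinks by the factor (1+r)·0.98 = 0.99699.
This holds for months 1–267. Entering month 268 the balance is £1,228.54; 2% of the post-interest balance is now below £25.00, so the flat £25.00 minimum applies from here.
From month 268 a fixed £25.00 at rate r clears £1,228.54 in 112 more payments. Total: 267 + 112 = 379 months.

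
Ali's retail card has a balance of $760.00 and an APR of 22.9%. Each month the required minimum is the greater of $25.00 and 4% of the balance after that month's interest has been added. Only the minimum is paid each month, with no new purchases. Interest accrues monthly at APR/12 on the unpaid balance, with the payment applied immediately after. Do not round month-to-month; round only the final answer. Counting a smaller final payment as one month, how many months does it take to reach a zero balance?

Monthly rate r = 22.9%/12 = 1.90833% = 0.0190833.
While 4% of the post-interest balance exceeds $25.00, each month B ← (B·(1+r))·(1 − 0.04), i.e. B shrinks by the factor (1+r)·0.96 = 0.97832.
This holds for months 1–10. Entering month 11 the balance is $610.41; 4% of the post-interest balance is now below $25.00, so the flat $25.00 minimum applies from here.
From month 11 a fixed $25.00 at rate r clears $610.41 in 34 more payments. Total: 10 + 34 = 44 months.

44 months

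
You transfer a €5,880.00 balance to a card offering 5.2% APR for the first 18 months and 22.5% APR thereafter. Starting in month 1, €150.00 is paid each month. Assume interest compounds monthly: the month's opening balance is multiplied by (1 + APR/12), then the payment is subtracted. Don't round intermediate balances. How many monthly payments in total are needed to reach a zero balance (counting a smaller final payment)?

50 months

Promo months 1–18 at r₀ = 5.2%/12 = 0.00433333; months 19+ at r₁ = 22.5%/12 = 0.01875.
After month 18: iterate B ← B·(1+r₀) − €150.00 for 18 months → €3,554.14.
Then at r₁ with €150.00/mo: n₂ = −ln(1 − r₁·B/P)/ln(1+r₁) ≈ 31.62 → 32 more payments.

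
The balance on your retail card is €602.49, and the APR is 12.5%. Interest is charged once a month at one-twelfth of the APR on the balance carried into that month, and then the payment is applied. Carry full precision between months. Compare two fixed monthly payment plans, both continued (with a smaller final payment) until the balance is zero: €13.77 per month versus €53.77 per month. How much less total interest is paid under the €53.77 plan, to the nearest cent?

Monthly rate r = 12.5%/12 = 1.04167% = 0.0104167.
At €13.77/mo: n = ⌈−ln(1 − rB₀/P)/ln(1+r)⌉ = 59 payments (last €9.77); total interest = total paid − €602.49 = €205.94.
At €53.77/mo: 12 payments (last €52.52); total interest €41.50.
Interest saved = €205.94 − €41.50 = €164.44.

€164.44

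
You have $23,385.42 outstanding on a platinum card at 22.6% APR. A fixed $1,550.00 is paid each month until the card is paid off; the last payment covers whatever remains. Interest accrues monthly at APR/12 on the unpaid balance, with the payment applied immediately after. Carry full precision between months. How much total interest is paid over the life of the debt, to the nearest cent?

Monthly rate r = 22.6%/12 = 1.88333% = 0.0188333.
Payoff takes n = ⌈−ln(1 − rB₀/P)/ln(1+r)⌉ = ⌈17.916⌉ = 18 payments; the last is $1,420.77.
Total paid = 17·$1,550.00 + $1,420.77 = $27,770.77.
Total interest = total paid − principal = $27,770.77 − $23,385.42 = $4,385.35.

$4,385.35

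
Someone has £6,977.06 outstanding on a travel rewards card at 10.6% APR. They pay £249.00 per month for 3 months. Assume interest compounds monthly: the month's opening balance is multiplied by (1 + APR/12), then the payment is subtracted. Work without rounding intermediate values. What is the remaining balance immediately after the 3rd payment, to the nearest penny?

Monthly rate r = 10.6%/12 = 0.883333% = 0.00883333.
Each month: B ← B·(1+r) − £249.00.
Month 1: interest £61.63; balance after payment £6,789.69.
Month 2: interest £59.98; balance after payment £6,600.67.
Month 3: interest £58.31; balance after payment £6,409.97.

£6,409.97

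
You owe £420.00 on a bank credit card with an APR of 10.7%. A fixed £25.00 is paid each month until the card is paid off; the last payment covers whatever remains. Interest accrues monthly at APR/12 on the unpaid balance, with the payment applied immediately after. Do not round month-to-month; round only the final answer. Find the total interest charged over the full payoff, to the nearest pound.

£37

Monthly rate r = 10.7%/12 = 0.891667% = 0.00891667.
Payoff takes n = ⌈−ln(1 − rB₀/P)/ln(1+r)⌉ = ⌈18.281⌉ = 19 payments; the last is £7.05.
Total paid = 18·£25.00 + £7.05 = £457.05.
Total interest = total paid − principal = £457.05 − £420.00 = £37.05.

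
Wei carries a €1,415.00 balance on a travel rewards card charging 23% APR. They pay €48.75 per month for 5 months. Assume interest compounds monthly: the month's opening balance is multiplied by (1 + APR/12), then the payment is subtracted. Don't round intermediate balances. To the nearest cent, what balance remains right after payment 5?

€1,302.63

Monthly rate r = 23%/12 = 1.91667% = 0.0191667.
Each month: B ← B·(1+r) − €48.75.
Month 1: interest €27.12; balance after payment €1,393.37.
Month 2: interest €26.71; balance after payment €1,371.33.
Month 3: interest €26.28; balance after payment €1,348.86.
Month 4: interest €25.85; balance after payment €1,325.96.
Month 5: interest €25.41; balance after payment €1,302.63.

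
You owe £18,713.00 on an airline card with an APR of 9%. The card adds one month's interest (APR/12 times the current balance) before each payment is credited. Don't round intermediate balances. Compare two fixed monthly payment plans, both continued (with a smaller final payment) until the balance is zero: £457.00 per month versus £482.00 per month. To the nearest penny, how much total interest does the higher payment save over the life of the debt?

£238.70

Monthly rate r = 9%/12 = 0.75% = 0.0075.
At £457.00/mo: n = ⌈−ln(1 − rB₀/P)/ln(1+r)⌉ = 50 payments (last £46.01); total interest = total paid − £18,713.00 = £3,726.01.
At £482.00/mo: 47 payments (last £28.31); total interest £3,487.31.
Interest saved = £3,726.01 − £3,487.31 = £238.70.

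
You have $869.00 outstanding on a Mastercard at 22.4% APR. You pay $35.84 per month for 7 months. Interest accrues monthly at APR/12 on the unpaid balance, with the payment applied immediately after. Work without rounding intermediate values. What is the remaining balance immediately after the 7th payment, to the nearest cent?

Monthly rate r = 22.4%/12 = 1.86667% = 0.0186667.
Each month: B ← B·(1+r) − $35.84.
Month 1: interest $16.22; balance after payment $849.38.
Month 2: interest $15.86; balance after payment $829.40.
Month 3: interest $15.48; balance after payment $809.04.
Month 4: interest $15.10; balance after payment $788.30.
Month 5: interest $14.71; balance after payment $767.18.
Month 6: interest $14.32; balance after payment $745.66.
Month 7: interest $13.92; balance after payment $723.74.

$723.74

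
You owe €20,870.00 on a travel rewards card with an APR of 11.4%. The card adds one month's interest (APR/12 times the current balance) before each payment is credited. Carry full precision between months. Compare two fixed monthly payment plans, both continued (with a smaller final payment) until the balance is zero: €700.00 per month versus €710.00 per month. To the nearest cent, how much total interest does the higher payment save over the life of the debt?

Monthly rate r = 11.4%/12 = 0.95% = 0.0095.
At €700.00/mo: n = ⌈−ln(1 − rB₀/P)/ln(1+r)⌉ = 36 payments (last €154.39); total interest = total paid − €20,870.00 = €3,784.39.
At €710.00/mo: 35 payments (last €450.03); total interest €3,720.03.
Interest saved = €3,784.39 − €3,720.03 = €64.36.

€64.36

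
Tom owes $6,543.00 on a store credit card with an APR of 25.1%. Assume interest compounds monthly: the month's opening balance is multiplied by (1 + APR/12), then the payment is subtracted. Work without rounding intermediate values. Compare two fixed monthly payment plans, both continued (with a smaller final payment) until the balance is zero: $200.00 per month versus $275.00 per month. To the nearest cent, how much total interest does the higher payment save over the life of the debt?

$1,992.63

Monthly rate r = 25.1%/12 = 2.09167% = 0.0209167.
At $200.00/mo: n = ⌈−ln(1 − rB₀/P)/ln(1+r)⌉ = 56 payments (last $139.34); total interest = total paid − $6,543.00 = $4,596.34.
At $275.00/mo: 34 payments (last $71.71); total interest $2,603.71.
Interest saved = $4,596.34 − $2,603.71 = $1,992.63.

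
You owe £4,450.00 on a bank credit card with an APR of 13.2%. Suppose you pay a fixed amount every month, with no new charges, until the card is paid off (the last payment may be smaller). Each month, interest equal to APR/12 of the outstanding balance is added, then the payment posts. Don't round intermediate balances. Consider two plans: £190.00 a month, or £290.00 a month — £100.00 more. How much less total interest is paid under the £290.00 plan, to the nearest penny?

£273.23

Monthly rate r = 13.2%/12 = 1.1% = 0.011.
At £190.00/mo: n = ⌈−ln(1 − rB₀/P)/ln(1+r)⌉ = 28 payments (last £44.15); total interest = total paid − £4,450.00 = £724.15.
At £290.00/mo: 17 payments (last £260.92); total interest £450.92.
Interest saved = £724.15 − £450.92 = £273.23.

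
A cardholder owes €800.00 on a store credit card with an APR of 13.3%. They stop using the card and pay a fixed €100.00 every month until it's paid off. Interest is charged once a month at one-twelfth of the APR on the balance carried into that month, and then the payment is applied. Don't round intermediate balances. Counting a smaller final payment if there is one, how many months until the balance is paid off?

Monthly rate r = 13.3%/12 = 1.10833% = 0.0110833.
Recurrence: B ← B·(1+r) − €100.00.
Month 1: interest €8.87; balance after payment €708.87.
Month 2: interest €7.86; balance after payment €616.72.
Closed form: n = −ln(1 − rB₀/P)/ln(1+r) = −ln(0.91133)/ln(1.01108) ≈ 8.423, so the balance reaches zero during payment 9.

9 payments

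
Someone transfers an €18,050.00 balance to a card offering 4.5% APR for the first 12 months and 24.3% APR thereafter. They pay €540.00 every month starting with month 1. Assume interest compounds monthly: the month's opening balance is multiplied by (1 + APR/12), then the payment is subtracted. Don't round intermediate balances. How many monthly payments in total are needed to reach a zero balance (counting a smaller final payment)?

Promo months 1–12 at r₀ = 4.5%/12 = 0.00375; months 13+ at r₁ = 24.3%/12 = 0.02025.
After month 12: iterate B ← B·(1+r₀) − €540.00 for 12 months → €12,263.88.
Then at r₁ with €540.00/mo: n₂ = −ln(1 − r₁·B/P)/ln(1+r₁) ≈ 30.73 → 31 more payments.

43 payments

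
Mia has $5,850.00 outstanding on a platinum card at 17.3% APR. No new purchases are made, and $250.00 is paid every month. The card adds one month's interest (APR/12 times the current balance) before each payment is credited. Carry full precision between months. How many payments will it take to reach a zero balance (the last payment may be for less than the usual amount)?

Monthly rate r = 17.3%/12 = 1.44167% = 0.0144167.
Recurrence: B ← B·(1+r) − $250.00.
Month 1: interest $84.34; balance after payment $5,684.34.
Month 2: interest $81.95; balance after payment $5,516.29.
Closed form: n = −ln(1 − rB₀/P)/ln(1+r) = −ln(0.66265)/ln(1.01442) ≈ 28.749, so the balance reaches zero during payment 29.

29 payments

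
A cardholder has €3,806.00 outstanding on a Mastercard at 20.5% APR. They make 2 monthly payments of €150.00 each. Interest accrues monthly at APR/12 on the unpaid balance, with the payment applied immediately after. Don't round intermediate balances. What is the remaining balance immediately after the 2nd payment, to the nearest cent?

€3,634.59

Monthly rate r = 20.5%/12 = 1.70833% = 0.0170833.
Each month: B ← B·(1+r) − €150.00.
Month 1: interest €65.02; balance after payment €3,721.02.
Month 2: interest €63.57; balance after payment €3,634.59.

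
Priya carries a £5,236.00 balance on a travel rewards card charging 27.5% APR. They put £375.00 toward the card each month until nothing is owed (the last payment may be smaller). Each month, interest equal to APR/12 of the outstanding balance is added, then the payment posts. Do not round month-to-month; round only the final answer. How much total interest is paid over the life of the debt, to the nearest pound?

Monthly rate r = 27.5%/12 = 2.29167% = 0.0229167.
Payoff takes n = ⌈−ln(1 − rB₀/P)/ln(1+r)⌉ = ⌈17.020⌉ = 18 payments; the last is £7.42.
Total paid = 17·£375.00 + £7.42 = £6,382.42.
Total interest = total paid − principal = £6,382.42 − £5,236.00 = £1,146.42.

£1,146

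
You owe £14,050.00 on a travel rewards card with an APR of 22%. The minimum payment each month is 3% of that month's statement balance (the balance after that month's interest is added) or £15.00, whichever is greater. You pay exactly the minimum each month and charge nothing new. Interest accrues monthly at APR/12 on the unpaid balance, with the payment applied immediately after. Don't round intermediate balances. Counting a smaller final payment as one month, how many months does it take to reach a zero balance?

324 months

Monthly rate r = 22%/12 = 1.83333% = 0.0183333.
While 3% of the post-interest balance exceeds £15.00, each month B ← (B·(1+r))·(1 − 0.03), i.e. B shrinks by the factor (1+r)·0.97 = 0.98778.
This holds for months 1–273. Entering month 274 the balance is £490.14; 3% of the post-interest balance is now below £15.00, so the flat £15.00 minimum applies from here.
From month 274 a fixed £15.00 at rate r clears £490.14 in 51 more payments. Total: 273 + 51 = 324 months.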